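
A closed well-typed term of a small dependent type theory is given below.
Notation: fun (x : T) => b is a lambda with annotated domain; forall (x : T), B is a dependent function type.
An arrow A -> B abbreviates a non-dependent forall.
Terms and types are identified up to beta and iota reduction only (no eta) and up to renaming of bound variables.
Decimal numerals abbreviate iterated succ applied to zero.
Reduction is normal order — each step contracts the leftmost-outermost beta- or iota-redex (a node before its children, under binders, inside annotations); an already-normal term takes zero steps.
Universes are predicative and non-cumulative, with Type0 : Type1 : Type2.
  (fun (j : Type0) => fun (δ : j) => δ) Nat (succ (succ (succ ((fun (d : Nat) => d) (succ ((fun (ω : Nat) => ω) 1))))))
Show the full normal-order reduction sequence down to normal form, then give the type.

reduction (normal order):
  (fun (j : Type0) => fun (δ : j) => δ) Nat (succ (succ (succ ((fun (d : Nat) => d) (succ ((fun (ω : Nat) => ω) 1))))))
  ~> (fun (j : Nat) => j) (succ (succ (succ ((fun (δ : Nat) => δ) (succ ((fun (d : Nat) => d) 1))))))
  ~> succ (succ (succ ((fun (j : Nat) => j) (succ ((fun (δ : Nat) => δ) 1)))))
  ~> succ (succ (succ (succ ((fun (j : Nat) => j) 1))))
  ~> 5
type:
  Nat


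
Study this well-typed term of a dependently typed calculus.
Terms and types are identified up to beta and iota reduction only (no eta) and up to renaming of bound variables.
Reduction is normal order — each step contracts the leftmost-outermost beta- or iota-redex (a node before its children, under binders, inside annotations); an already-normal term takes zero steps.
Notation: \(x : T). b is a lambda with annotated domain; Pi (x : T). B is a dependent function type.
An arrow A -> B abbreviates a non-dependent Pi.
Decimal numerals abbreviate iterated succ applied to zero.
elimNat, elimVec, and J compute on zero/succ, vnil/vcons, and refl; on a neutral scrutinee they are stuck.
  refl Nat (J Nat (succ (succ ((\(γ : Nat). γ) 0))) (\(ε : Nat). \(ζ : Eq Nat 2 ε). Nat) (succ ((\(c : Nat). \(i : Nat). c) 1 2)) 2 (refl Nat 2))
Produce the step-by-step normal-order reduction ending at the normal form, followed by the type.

reduction (normal order):
  refl Nat (J Nat (succ (succ ((\(γ : Nat). γ) 0))) (\(ε : Nat). \(ζ : Eq Nat 2 ε). Nat) (succ ((\(c : Nat). \(i : Nat). c) 1 2)) 2 (refl Nat 2))
  ~> refl Nat (succ ((\(γ : Nat). \(ε : Nat). γ) 1 2))
  ~> refl Nat (succ ((\(γ : Nat). 1) 2))
  ~> refl Nat 2
type:
  Eq Nat 2 2


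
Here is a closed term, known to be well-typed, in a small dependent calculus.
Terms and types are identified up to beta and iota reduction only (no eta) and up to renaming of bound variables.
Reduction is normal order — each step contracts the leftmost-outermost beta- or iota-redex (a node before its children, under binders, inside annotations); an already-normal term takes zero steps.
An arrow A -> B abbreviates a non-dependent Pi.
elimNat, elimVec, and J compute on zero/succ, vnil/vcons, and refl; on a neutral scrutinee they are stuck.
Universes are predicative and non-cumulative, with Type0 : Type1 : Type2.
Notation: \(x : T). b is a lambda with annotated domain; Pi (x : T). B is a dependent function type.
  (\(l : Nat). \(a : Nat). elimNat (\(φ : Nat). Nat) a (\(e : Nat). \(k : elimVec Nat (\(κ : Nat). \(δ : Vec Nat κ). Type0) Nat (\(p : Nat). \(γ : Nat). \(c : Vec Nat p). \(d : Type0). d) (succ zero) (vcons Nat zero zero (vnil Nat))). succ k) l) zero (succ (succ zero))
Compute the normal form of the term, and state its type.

reduced normal form:
  succ (succ zero)
the term's type:
  Nat


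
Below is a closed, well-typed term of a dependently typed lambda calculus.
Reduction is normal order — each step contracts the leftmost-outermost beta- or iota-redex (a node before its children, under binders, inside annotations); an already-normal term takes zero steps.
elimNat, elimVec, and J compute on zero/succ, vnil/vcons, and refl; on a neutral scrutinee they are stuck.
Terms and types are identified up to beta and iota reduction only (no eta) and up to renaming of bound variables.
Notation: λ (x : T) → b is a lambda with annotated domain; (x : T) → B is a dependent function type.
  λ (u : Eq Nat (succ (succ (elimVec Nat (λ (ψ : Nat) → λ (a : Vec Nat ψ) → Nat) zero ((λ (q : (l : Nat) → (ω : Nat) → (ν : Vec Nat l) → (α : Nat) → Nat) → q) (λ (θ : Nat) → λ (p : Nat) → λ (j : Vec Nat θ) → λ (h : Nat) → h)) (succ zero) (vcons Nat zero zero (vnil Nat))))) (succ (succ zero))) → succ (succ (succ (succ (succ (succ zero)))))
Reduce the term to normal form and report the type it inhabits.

resulting normal form:
  λ (u : Eq Nat (succ (succ zero)) (succ (succ zero))) → succ (succ (succ (succ (succ (succ zero)))))
the term's type:
  (u : Eq Nat (succ (succ zero)) (succ (succ zero))) → Nat


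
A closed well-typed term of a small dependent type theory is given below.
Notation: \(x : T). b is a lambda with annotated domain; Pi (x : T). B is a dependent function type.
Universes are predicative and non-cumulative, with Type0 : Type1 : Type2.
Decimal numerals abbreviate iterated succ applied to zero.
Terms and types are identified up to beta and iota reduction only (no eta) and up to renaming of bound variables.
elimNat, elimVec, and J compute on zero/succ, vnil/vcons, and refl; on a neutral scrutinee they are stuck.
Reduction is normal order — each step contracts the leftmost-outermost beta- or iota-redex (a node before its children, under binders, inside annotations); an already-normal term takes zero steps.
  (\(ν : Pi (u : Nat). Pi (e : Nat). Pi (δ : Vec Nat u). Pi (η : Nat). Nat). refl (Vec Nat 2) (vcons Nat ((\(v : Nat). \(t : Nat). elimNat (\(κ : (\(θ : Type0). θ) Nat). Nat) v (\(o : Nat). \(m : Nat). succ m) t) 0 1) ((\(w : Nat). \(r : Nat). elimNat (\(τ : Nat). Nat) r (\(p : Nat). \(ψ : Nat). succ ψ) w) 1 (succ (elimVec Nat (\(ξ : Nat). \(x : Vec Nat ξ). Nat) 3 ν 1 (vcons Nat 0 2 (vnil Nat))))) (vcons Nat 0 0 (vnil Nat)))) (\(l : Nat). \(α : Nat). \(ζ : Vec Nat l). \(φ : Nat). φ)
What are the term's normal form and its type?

normal form:
  refl (Vec Nat 2) (vcons Nat 1 5 (vcons Nat 0 0 (vnil Nat)))
type:
  Eq (Vec Nat 2) (vcons Nat 1 5 (vcons Nat 0 0 (vnil Nat))) (vcons Nat 1 5 (vcons Nat 0 0 (vnil Nat)))
observation: 19 normal-order steps normalize the term, beginning with a beta-redex.


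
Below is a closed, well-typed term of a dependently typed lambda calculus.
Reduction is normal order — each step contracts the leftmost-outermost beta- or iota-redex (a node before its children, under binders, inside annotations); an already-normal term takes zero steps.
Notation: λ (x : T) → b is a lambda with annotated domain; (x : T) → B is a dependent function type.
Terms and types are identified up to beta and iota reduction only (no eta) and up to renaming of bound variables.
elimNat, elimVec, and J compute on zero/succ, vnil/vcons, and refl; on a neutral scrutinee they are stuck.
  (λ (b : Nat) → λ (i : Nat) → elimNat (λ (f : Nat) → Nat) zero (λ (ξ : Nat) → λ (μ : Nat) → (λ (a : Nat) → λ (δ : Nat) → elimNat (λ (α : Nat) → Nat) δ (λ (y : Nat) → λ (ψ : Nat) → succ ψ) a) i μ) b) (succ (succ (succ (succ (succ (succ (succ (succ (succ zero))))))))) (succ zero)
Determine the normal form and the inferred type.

normal form:
  succ (succ (succ (succ (succ (succ (succ (succ (succ zero))))))))
the term's type:
  Nat


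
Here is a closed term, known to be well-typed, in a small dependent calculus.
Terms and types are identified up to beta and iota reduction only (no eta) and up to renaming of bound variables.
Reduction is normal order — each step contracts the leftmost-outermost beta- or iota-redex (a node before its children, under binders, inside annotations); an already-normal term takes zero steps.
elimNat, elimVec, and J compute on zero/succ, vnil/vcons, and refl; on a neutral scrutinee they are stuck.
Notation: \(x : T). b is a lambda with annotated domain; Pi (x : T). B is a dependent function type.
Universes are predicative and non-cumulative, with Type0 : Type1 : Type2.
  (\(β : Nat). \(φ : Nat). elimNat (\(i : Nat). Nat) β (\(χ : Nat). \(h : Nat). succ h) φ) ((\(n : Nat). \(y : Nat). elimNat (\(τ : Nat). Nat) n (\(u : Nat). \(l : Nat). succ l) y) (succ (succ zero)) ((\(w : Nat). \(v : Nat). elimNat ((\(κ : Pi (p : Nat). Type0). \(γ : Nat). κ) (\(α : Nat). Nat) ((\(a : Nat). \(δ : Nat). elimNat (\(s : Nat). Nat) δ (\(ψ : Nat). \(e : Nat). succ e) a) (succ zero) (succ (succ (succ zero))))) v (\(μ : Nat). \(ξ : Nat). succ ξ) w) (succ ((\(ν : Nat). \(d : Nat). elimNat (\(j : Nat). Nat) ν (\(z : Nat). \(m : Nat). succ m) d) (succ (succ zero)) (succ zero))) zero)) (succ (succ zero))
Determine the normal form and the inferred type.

normal form:
  succ (succ (succ (succ (succ (succ (succ (succ zero)))))))
inferred type:
  Nat


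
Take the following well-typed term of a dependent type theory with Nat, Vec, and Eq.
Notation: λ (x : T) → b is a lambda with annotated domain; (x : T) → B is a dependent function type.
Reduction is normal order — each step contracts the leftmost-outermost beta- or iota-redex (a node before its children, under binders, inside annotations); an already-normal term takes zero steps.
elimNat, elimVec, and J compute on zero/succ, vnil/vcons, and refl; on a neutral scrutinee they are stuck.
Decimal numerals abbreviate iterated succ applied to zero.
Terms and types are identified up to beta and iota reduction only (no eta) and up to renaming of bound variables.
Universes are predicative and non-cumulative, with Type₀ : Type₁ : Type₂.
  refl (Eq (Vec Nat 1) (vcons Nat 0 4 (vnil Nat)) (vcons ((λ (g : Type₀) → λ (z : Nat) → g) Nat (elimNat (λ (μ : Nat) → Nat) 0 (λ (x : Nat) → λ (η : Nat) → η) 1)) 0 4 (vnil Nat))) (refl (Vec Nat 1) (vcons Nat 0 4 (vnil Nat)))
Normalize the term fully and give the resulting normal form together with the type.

reduced normal form:
  refl (Eq (Vec Nat 1) (vcons Nat 0 4 (vnil Nat)) (vcons Nat 0 4 (vnil Nat))) (refl (Vec Nat 1) (vcons Nat 0 4 (vnil Nat)))
type:
  Eq (Eq (Vec Nat 1) (vcons Nat 0 4 (vnil Nat)) (vcons Nat 0 4 (vnil Nat))) (refl (Vec Nat 1) (vcons Nat 0 4 (vnil Nat))) (refl (Vec Nat 1) (vcons Nat 0 4 (vnil Nat)))


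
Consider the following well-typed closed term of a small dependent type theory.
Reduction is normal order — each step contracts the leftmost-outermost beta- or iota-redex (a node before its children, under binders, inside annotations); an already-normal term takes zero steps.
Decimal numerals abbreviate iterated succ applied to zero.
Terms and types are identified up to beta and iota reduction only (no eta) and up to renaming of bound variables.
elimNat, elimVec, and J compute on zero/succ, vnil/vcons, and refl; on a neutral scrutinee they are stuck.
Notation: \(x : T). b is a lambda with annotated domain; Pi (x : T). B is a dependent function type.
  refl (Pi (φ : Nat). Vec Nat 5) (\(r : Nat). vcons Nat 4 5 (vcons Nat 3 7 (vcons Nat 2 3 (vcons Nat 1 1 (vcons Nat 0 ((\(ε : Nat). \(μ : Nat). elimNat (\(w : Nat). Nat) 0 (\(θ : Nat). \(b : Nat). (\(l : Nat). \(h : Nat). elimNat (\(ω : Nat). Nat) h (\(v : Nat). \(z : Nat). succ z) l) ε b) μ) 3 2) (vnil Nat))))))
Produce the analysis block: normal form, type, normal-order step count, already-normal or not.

normal form:
  refl (Pi (φ : Nat). Vec Nat 5) (\(r : Nat). vcons Nat 4 5 (vcons Nat 3 7 (vcons Nat 2 3 (vcons Nat 1 1 (vcons Nat 0 6 (vnil Nat))))))
the term's type:
  Eq (Pi (φ : Nat). Vec Nat 5) (\(r : Nat). vcons Nat 4 5 (vcons Nat 3 7 (vcons Nat 2 3 (vcons Nat 1 1 (vcons Nat 0 6 (vnil Nat)))))) (\(ε : Nat). vcons Nat 4 5 (vcons Nat 3 7 (vcons Nat 2 3 (vcons Nat 1 1 (vcons Nat 0 6 (vnil Nat))))))
reduction steps (normal order): 33
term was already normal: no
first redex: a beta-redex


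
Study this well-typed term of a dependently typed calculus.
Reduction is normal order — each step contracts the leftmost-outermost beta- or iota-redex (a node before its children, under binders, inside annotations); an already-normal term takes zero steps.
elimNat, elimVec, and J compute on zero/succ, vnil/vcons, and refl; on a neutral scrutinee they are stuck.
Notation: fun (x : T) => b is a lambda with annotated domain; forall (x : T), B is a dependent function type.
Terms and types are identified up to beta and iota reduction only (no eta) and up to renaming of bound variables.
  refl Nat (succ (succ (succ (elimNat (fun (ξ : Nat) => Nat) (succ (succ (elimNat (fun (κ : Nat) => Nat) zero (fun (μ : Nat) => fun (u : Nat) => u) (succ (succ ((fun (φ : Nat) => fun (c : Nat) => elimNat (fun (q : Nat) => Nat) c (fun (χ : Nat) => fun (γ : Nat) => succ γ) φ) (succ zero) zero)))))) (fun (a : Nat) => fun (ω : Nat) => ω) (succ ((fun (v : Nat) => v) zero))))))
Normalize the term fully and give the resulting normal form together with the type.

resulting normal form:
  refl Nat (succ (succ (succ (succ (succ zero)))))
the term's type:
  Eq Nat (succ (succ (succ (succ (succ zero))))) (succ (succ (succ (succ (succ zero)))))
observation: the term reaches its normal form after 21 normal-order steps.


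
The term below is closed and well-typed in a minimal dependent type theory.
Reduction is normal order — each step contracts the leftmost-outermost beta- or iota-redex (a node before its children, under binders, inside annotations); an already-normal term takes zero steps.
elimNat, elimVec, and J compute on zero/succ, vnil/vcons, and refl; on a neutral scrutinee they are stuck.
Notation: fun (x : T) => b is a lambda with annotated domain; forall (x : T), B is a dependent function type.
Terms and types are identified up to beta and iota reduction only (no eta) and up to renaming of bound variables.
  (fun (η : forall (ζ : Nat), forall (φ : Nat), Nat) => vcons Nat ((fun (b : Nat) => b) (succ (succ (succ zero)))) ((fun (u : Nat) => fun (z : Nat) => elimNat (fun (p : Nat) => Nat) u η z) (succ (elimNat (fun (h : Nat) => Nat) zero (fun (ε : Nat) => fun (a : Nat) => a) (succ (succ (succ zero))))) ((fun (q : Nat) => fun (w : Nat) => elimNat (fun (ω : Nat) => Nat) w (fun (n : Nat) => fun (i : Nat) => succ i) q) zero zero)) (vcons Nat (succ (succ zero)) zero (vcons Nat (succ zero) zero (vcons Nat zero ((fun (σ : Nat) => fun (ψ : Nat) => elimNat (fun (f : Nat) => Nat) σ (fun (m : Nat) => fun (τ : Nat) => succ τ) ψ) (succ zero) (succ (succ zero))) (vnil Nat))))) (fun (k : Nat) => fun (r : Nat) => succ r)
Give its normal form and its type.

resulting normal form:
  vcons Nat (succ (succ (succ zero))) (succ zero) (vcons Nat (succ (succ zero)) zero (vcons Nat (succ zero) zero (vcons Nat zero (succ (succ (succ zero))) (vnil Nat))))
inferred type:
  Vec Nat (succ (succ (succ (succ zero))))


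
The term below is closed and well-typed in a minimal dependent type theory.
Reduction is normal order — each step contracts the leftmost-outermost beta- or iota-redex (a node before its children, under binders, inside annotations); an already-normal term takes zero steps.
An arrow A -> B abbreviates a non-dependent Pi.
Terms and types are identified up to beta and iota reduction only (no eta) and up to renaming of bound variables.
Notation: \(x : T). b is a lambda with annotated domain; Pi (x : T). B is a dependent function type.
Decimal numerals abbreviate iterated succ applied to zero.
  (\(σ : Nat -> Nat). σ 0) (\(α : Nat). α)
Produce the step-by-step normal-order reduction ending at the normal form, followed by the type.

normal-order reduction:
  (\(σ : Nat -> Nat). σ 0) (\(α : Nat). α)
  ~> (\(σ : Nat). σ) 0
  ~> 0
inferred type:
  Nat


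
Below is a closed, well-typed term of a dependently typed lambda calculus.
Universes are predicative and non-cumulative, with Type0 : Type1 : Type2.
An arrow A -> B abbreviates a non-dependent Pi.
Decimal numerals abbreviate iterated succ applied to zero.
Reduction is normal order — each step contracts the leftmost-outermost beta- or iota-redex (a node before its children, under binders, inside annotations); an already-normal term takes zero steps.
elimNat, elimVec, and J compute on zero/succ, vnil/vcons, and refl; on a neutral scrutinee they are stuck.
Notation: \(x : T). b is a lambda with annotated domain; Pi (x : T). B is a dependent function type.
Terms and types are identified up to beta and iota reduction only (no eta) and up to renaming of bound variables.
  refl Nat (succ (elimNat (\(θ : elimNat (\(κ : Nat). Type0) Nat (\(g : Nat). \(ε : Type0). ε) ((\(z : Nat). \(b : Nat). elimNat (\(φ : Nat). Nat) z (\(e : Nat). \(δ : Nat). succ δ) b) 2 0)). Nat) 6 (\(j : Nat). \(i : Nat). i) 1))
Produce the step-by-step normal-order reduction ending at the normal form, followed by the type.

reduction (normal order):
  refl Nat (succ (elimNat (\(θ : elimNat (\(κ : Nat). Type0) Nat (\(g : Nat). \(ε : Type0). ε) ((\(z : Nat). \(b : Nat). elimNat (\(φ : Nat). Nat) z (\(e : Nat). \(δ : Nat). succ δ) b) 2 0)). Nat) 6 (\(j : Nat). \(i : Nat). i) 1))
  ~> refl Nat (succ ((\(θ : Nat). \(κ : Nat). κ) 0 (elimNat (\(g : elimNat (\(ε : Nat). Type0) Nat (\(z : Nat). \(b : Type0). b) ((\(φ : Nat). \(e : Nat). elimNat (\(δ : Nat). Nat) φ (\(j : Nat). \(i : Nat). succ i) e) 2 0)). Nat) 6 (\(y : Nat). \(χ : Nat). χ) 0)))
  ~> refl Nat (succ ((\(θ : Nat). θ) (elimNat (\(κ : elimNat (\(g : Nat). Type0) Nat (\(ε : Nat). \(z : Type0). z) ((\(b : Nat). \(φ : Nat). elimNat (\(e : Nat). Nat) b (\(δ : Nat). \(j : Nat). succ j) φ) 2 0)). Nat) 6 (\(i : Nat). \(y : Nat). y) 0)))
  ~> refl Nat (succ (elimNat (\(θ : elimNat (\(κ : Nat). Type0) Nat (\(g : Nat). \(ε : Type0). ε) ((\(z : Nat). \(b : Nat). elimNat (\(φ : Nat). Nat) z (\(e : Nat). \(δ : Nat). succ δ) b) 2 0)). Nat) 6 (\(j : Nat). \(i : Nat). i) 0))
  ~> refl Nat 7
inferred type:
  Eq Nat 7 7


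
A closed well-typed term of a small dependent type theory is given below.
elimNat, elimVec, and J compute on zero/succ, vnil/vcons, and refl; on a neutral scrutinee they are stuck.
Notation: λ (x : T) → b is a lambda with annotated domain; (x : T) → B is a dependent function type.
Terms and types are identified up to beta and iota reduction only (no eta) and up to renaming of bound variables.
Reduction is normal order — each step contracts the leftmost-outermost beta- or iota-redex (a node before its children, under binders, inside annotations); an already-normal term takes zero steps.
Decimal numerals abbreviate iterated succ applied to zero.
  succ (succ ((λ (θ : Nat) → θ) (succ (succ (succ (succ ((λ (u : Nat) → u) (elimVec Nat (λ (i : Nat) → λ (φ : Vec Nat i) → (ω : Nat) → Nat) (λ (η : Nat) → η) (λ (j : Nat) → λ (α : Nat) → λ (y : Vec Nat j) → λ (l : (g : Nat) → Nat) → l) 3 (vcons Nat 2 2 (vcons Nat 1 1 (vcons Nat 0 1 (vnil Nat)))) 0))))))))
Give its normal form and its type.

reduced normal form:
  6
the term's type:
  Nat
observation: normalization takes exactly 19 steps under the normal-order strategy.


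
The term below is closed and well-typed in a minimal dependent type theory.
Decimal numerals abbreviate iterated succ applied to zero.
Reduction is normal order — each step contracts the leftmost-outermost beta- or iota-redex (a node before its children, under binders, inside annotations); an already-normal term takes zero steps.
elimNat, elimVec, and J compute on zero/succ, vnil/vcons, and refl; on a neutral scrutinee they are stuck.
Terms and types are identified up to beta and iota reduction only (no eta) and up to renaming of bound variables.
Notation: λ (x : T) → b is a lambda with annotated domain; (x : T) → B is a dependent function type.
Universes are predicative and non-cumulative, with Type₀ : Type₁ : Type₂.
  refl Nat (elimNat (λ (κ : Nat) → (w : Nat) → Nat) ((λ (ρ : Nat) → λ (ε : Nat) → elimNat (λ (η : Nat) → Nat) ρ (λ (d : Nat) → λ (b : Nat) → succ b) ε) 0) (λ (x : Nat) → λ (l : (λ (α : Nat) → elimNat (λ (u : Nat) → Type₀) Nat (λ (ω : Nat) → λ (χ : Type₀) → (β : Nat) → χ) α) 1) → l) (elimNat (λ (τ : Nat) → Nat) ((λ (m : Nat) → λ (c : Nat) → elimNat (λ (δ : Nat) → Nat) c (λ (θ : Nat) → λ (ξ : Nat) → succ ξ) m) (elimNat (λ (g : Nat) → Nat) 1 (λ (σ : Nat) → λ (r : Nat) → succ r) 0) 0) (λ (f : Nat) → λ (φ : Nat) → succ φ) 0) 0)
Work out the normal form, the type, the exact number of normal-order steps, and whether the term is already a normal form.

normal form:
  refl Nat 0
inferred type:
  Eq Nat 0 0
reduction steps (normal order): 20
already normal: no
first contracted redex: a beta-redex


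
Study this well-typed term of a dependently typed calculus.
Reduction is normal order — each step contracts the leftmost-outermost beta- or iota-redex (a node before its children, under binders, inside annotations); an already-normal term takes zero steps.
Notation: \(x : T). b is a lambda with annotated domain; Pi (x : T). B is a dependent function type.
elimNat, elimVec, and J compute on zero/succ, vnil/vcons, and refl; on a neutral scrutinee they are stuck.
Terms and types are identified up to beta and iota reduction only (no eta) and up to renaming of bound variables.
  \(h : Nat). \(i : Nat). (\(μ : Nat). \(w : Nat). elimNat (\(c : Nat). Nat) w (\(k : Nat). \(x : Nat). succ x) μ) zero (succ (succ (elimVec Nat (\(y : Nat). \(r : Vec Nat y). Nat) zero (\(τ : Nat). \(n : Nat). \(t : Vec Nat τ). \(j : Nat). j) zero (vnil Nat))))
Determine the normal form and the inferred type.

reduced normal form:
  \(h : Nat). \(i : Nat). succ (succ zero)
inferred type:
  Pi (h : Nat). Pi (i : Nat). Nat
observation: contracting a beta-redex first, the term normalizes in 4 steps.


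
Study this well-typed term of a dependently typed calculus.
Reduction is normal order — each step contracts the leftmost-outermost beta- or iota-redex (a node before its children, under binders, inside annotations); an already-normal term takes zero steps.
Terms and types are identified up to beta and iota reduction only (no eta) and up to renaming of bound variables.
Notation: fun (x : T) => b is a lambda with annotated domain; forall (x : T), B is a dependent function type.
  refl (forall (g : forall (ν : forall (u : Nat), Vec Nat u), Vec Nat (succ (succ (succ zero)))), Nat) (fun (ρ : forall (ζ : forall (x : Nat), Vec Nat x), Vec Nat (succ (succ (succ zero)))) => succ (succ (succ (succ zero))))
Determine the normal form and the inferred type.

resulting normal form:
  refl (forall (g : forall (ν : forall (u : Nat), Vec Nat u), Vec Nat (succ (succ (succ zero)))), Nat) (fun (ρ : forall (ζ : forall (x : Nat), Vec Nat x), Vec Nat (succ (succ (succ zero)))) => succ (succ (succ (succ zero))))
the term's type:
  Eq (forall (g : forall (ν : forall (u : Nat), Vec Nat u), Vec Nat (succ (succ (succ zero)))), Nat) (fun (ρ : forall (ζ : forall (x : Nat), Vec Nat x), Vec Nat (succ (succ (succ zero)))) => succ (succ (succ (succ zero)))) (fun (m : forall (y : forall (ε : Nat), Vec Nat ε), Vec Nat (succ (succ (succ zero)))) => succ (succ (succ (succ zero))))
observation: no redex remains anywhere in the term; it is its own normal form.


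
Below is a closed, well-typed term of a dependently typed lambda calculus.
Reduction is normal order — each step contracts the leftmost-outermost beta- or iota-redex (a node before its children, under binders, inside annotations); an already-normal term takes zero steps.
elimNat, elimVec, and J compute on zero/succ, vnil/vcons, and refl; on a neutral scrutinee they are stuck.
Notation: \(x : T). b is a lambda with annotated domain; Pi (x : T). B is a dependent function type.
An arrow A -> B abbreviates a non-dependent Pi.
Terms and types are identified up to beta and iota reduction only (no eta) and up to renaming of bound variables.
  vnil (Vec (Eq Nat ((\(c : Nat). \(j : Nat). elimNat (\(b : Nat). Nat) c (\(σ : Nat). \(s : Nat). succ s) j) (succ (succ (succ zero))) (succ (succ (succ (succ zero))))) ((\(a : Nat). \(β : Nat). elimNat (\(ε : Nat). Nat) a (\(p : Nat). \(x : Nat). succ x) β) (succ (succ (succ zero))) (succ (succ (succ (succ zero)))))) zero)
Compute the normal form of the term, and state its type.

resulting normal form:
  vnil (Vec (Eq Nat (succ (succ (succ (succ (succ (succ (succ zero))))))) (succ (succ (succ (succ (succ (succ (succ zero)))))))) zero)
the term's type:
  Vec (Vec (Eq Nat (succ (succ (succ (succ (succ (succ (succ zero))))))) (succ (succ (succ (succ (succ (succ (succ zero)))))))) zero) zero
observation: normalization takes exactly 30 steps under the normal-order strategy.


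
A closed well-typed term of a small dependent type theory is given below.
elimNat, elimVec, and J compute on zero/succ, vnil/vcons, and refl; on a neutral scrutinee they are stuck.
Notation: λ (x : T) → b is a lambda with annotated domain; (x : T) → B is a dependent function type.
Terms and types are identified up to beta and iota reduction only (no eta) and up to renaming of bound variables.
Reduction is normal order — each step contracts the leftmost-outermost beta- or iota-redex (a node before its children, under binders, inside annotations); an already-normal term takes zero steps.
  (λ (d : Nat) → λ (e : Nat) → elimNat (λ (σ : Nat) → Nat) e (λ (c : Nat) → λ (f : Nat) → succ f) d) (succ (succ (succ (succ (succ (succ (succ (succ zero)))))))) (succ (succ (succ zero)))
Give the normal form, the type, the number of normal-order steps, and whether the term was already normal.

resulting normal form:
  succ (succ (succ (succ (succ (succ (succ (succ (succ (succ (succ zero))))))))))
inferred type:
  Nat
steps to reach normal form (normal order): 27
term was already normal: no
first redex: a beta-redex


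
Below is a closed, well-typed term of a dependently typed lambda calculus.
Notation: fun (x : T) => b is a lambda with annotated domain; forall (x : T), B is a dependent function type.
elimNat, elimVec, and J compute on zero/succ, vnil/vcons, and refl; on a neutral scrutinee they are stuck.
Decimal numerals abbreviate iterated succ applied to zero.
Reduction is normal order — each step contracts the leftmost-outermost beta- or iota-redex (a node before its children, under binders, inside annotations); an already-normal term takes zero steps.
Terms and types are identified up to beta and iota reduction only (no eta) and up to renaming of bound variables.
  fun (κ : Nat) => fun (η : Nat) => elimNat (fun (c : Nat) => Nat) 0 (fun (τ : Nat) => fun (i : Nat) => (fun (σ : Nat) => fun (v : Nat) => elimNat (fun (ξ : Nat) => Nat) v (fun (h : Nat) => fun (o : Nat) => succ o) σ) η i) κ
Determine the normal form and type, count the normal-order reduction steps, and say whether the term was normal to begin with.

normal form:
  fun (κ : Nat) => fun (η : Nat) => elimNat (fun (c : Nat) => Nat) 0 (fun (τ : Nat) => fun (i : Nat) => elimNat (fun (σ : Nat) => Nat) i (fun (v : Nat) => fun (ξ : Nat) => succ ξ) η) κ
type:
  forall (κ : Nat), forall (η : Nat), Nat
normal-order step count: 2
started in normal form: no
first redex: a beta-redex


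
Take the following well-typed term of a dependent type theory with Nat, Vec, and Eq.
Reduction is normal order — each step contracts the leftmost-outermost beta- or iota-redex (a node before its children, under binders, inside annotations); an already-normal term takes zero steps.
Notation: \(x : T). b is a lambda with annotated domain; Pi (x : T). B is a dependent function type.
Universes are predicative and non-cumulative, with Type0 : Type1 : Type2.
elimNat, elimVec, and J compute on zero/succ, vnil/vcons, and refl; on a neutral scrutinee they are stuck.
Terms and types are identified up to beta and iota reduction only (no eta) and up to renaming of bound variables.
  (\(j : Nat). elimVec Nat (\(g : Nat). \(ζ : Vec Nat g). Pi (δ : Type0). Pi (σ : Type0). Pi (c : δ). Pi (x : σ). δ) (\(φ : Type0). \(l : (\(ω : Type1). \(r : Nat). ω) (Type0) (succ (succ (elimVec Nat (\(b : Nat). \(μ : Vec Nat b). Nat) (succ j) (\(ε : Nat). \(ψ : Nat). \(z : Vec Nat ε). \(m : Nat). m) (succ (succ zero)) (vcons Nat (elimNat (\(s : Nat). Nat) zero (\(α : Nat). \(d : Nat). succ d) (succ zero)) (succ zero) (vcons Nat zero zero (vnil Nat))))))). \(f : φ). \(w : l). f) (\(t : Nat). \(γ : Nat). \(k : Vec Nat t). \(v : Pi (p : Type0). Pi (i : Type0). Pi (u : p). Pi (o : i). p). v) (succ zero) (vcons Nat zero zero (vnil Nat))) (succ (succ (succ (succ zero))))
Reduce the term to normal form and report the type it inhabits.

resulting normal form:
  \(j : Type0). \(g : Type0). \(ζ : j). \(δ : g). ζ
type:
  Pi (j : Type0). Pi (g : Type0). Pi (ζ : j). Pi (δ : g). j


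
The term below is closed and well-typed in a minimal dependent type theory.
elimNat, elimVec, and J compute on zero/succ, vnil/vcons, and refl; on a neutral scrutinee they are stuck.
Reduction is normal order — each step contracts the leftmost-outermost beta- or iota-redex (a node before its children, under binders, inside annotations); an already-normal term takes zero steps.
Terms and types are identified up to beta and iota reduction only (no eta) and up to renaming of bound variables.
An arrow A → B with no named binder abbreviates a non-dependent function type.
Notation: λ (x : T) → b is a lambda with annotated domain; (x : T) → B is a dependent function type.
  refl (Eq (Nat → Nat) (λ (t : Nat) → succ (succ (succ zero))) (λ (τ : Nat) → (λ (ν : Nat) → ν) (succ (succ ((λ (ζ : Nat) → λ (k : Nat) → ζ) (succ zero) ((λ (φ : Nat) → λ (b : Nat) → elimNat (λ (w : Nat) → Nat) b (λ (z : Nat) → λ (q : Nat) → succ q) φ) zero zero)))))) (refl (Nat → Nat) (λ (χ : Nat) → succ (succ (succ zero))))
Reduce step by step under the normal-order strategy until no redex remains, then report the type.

normal-order reduction sequence:
  refl (Eq (Nat → Nat) (λ (t : Nat) → succ (succ (succ zero))) (λ (τ : Nat) → (λ (ν : Nat) → ν) (succ (succ ((λ (ζ : Nat) → λ (k : Nat) → ζ) (succ zero) ((λ (φ : Nat) → λ (b : Nat) → elimNat (λ (w : Nat) → Nat) b (λ (z : Nat) → λ (q : Nat) → succ q) φ) zero zero)))))) (refl (Nat → Nat) (λ (χ : Nat) → succ (succ (succ zero))))
  ~> refl (Eq (Nat → Nat) (λ (t : Nat) → succ (succ (succ zero))) (λ (τ : Nat) → succ (succ ((λ (ν : Nat) → λ (ζ : Nat) → ν) (succ zero) ((λ (k : Nat) → λ (φ : Nat) → elimNat (λ (b : Nat) → Nat) φ (λ (w : Nat) → λ (z : Nat) → succ z) k) zero zero))))) (refl (Nat → Nat) (λ (q : Nat) → succ (succ (succ zero))))
  ~> refl (Eq (Nat → Nat) (λ (t : Nat) → succ (succ (succ zero))) (λ (τ : Nat) → succ (succ ((λ (ν : Nat) → succ zero) ((λ (ζ : Nat) → λ (k : Nat) → elimNat (λ (φ : Nat) → Nat) k (λ (b : Nat) → λ (w : Nat) → succ w) ζ) zero zero))))) (refl (Nat → Nat) (λ (z : Nat) → succ (succ (succ zero))))
  ~> refl (Eq (Nat → Nat) (λ (t : Nat) → succ (succ (succ zero))) (λ (τ : Nat) → succ (succ (succ zero)))) (refl (Nat → Nat) (λ (ν : Nat) → succ (succ (succ zero))))
inferred type:
  Eq (Eq (Nat → Nat) (λ (t : Nat) → succ (succ (succ zero))) (λ (τ : Nat) → succ (succ (succ zero)))) (refl (Nat → Nat) (λ (ν : Nat) → succ (succ (succ zero)))) (refl (Nat → Nat) (λ (ζ : Nat) → succ (succ (succ zero))))


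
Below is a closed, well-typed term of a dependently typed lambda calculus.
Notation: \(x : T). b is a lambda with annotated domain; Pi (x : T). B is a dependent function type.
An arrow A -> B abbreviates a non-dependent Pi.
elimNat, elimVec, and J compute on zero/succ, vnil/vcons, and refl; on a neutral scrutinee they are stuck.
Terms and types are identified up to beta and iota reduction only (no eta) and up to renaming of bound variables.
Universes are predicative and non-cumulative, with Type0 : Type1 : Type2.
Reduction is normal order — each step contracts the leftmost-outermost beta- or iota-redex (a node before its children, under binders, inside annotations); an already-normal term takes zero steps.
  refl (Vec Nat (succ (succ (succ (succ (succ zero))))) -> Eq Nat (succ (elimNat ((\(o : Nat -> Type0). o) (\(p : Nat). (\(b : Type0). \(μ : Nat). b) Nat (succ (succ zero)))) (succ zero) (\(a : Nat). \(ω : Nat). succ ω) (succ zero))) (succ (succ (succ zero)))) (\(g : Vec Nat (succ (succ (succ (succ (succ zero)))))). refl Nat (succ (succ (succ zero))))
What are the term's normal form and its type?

reduced normal form:
  refl (Vec Nat (succ (succ (succ (succ (succ zero))))) -> Eq Nat (succ (succ (succ zero))) (succ (succ (succ zero)))) (\(o : Vec Nat (succ (succ (succ (succ (succ zero)))))). refl Nat (succ (succ (succ zero))))
type:
  Eq (Vec Nat (succ (succ (succ (succ (succ zero))))) -> Eq Nat (succ (succ (succ zero))) (succ (succ (succ zero)))) (\(o : Vec Nat (succ (succ (succ (succ (succ zero)))))). refl Nat (succ (succ (succ zero)))) (\(p : Vec Nat (succ (succ (succ (succ (succ zero)))))). refl Nat (succ (succ (succ zero))))
observation: 4 normal-order steps separate the term from its normal form.


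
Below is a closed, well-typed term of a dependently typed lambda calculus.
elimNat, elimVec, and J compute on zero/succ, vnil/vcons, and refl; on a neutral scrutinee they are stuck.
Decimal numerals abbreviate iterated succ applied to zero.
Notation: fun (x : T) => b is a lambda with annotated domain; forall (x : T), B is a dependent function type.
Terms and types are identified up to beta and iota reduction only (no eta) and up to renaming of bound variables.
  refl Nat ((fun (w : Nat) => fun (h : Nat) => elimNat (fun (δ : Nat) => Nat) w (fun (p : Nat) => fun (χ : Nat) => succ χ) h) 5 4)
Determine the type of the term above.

inferred type:
  Eq Nat 9 9


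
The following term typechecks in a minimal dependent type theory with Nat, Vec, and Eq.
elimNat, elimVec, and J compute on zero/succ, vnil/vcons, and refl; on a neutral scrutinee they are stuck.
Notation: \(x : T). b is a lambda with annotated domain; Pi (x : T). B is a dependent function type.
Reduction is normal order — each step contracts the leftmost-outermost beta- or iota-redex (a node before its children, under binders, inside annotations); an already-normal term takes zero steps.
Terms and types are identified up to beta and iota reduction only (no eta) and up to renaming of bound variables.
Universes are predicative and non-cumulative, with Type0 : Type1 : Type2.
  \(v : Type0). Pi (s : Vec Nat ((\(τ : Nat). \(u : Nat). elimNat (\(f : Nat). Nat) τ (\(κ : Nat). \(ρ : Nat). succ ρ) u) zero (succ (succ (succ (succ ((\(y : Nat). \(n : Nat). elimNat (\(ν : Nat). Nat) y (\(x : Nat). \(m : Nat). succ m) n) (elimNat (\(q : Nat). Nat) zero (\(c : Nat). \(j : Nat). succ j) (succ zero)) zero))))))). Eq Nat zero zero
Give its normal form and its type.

reduced normal form:
  \(v : Type0). Pi (s : Vec Nat (succ (succ (succ (succ (succ zero)))))). Eq Nat zero zero
the term's type:
  Pi (v : Type0). Type0


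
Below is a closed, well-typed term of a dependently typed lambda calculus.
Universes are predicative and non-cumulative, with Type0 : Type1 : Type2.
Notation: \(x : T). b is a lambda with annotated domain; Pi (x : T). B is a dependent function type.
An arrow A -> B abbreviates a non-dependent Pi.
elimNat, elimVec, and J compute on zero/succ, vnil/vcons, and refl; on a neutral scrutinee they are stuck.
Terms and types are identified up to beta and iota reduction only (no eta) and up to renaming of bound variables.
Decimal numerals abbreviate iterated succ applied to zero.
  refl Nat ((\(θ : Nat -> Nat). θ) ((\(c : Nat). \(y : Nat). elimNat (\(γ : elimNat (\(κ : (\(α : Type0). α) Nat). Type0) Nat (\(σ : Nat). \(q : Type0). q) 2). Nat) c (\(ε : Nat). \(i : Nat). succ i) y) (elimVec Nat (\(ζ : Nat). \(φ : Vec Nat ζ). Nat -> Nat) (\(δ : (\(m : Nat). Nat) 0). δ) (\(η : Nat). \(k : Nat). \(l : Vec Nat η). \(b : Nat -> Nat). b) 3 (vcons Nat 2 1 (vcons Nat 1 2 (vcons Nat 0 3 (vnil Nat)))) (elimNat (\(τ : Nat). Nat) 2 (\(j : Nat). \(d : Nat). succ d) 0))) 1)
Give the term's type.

inferred type:
  Eq Nat 3 3


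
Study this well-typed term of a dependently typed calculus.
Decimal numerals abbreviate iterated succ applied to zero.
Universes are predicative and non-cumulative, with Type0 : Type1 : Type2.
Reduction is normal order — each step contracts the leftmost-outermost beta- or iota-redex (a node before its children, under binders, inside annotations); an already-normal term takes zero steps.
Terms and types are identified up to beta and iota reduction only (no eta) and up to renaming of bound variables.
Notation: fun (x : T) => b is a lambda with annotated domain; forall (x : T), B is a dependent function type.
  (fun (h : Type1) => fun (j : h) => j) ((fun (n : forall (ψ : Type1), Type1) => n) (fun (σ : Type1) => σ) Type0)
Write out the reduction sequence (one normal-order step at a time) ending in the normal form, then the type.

normal-order reduction:
  (fun (h : Type1) => fun (j : h) => j) ((fun (n : forall (ψ : Type1), Type1) => n) (fun (σ : Type1) => σ) Type0)
  ~> fun (h : (fun (j : forall (n : Type1), Type1) => j) (fun (ψ : Type1) => ψ) Type0) => h
  ~> fun (h : (fun (j : Type1) => j) Type0) => h
  ~> fun (h : Type0) => h
inferred type:
  forall (h : Type0), Type0


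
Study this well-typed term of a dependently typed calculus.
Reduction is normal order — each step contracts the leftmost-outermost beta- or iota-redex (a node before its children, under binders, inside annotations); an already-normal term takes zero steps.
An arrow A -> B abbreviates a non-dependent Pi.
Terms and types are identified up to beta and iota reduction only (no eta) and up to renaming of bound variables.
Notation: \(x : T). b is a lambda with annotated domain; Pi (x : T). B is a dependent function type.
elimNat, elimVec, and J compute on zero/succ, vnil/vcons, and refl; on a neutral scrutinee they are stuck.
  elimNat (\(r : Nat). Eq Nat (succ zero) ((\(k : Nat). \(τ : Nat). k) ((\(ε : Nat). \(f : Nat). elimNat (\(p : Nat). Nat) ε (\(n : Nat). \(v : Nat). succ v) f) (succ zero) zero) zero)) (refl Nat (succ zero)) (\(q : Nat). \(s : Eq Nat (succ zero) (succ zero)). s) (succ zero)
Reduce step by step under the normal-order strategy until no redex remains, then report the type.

reduction (normal order):
  elimNat (\(r : Nat). Eq Nat (succ zero) ((\(k : Nat). \(τ : Nat). k) ((\(ε : Nat). \(f : Nat). elimNat (\(p : Nat). Nat) ε (\(n : Nat). \(v : Nat). succ v) f) (succ zero) zero) zero)) (refl Nat (succ zero)) (\(q : Nat). \(s : Eq Nat (succ zero) (succ zero)). s) (succ zero)
  ~> (\(r : Nat). \(k : Eq Nat (succ zero) (succ zero)). k) zero (elimNat (\(τ : Nat). Eq Nat (succ zero) ((\(ε : Nat). \(f : Nat). ε) ((\(p : Nat). \(n : Nat). elimNat (\(v : Nat). Nat) p (\(q : Nat). \(s : Nat). succ s) n) (succ zero) zero) zero)) (refl Nat (succ zero)) (\(c : Nat). \(w : Eq Nat (succ zero) (succ zero)). w) zero)
  ~> (\(r : Eq Nat (succ zero) (succ zero)). r) (elimNat (\(k : Nat). Eq Nat (succ zero) ((\(τ : Nat). \(ε : Nat). τ) ((\(f : Nat). \(p : Nat). elimNat (\(n : Nat). Nat) f (\(v : Nat). \(q : Nat). succ q) p) (succ zero) zero) zero)) (refl Nat (succ zero)) (\(s : Nat). \(c : Eq Nat (succ zero) (succ zero)). c) zero)
  ~> elimNat (\(r : Nat). Eq Nat (succ zero) ((\(k : Nat). \(τ : Nat). k) ((\(ε : Nat). \(f : Nat). elimNat (\(p : Nat). Nat) ε (\(n : Nat). \(v : Nat). succ v) f) (succ zero) zero) zero)) (refl Nat (succ zero)) (\(q : Nat). \(s : Eq Nat (succ zero) (succ zero)). s) zero
  ~> refl Nat (succ zero)
the term's type:
  Eq Nat (succ zero) (succ zero)


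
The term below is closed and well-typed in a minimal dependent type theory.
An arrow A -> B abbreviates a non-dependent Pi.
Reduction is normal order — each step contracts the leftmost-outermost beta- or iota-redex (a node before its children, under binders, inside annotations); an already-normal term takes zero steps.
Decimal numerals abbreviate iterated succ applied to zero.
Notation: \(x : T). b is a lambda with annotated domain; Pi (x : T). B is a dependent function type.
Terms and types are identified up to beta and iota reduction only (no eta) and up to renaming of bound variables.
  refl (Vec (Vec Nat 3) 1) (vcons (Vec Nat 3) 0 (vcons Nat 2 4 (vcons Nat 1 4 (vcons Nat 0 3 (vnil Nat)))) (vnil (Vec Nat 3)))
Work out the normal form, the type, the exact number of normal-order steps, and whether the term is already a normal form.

reduced normal form:
  refl (Vec (Vec Nat 3) 1) (vcons (Vec Nat 3) 0 (vcons Nat 2 4 (vcons Nat 1 4 (vcons Nat 0 3 (vnil Nat)))) (vnil (Vec Nat 3)))
inferred type:
  Eq (Vec (Vec Nat 3) 1) (vcons (Vec Nat 3) 0 (vcons Nat 2 4 (vcons Nat 1 4 (vcons Nat 0 3 (vnil Nat)))) (vnil (Vec Nat 3))) (vcons (Vec Nat 3) 0 (vcons Nat 2 4 (vcons Nat 1 4 (vcons Nat 0 3 (vnil Nat)))) (vnil (Vec Nat 3)))
steps to reach normal form (normal order): 0
already normal: yes
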